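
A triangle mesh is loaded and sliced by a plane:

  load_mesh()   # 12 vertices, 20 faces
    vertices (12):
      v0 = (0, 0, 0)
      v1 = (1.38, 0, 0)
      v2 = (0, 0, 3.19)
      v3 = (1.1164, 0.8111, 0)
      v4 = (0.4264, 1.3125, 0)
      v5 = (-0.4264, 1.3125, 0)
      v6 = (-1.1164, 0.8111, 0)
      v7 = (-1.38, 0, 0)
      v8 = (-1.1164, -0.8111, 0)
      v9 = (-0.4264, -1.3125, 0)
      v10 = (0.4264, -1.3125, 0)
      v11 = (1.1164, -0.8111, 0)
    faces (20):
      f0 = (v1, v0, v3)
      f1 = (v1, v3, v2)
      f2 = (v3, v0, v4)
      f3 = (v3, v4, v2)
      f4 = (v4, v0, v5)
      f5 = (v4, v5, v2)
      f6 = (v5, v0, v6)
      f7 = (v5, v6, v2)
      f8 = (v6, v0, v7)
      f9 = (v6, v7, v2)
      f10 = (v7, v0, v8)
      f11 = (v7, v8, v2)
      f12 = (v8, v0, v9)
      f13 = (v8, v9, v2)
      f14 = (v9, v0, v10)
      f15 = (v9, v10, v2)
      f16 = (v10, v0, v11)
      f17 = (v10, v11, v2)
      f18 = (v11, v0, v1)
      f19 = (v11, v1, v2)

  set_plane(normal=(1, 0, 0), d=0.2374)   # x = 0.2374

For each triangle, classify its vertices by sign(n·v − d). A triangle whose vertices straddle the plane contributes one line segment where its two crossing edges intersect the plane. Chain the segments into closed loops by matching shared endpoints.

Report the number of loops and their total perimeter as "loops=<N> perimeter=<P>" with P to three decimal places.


loops=1 perimeter=8.577

Straddling triangles (12 of 20):
  (v1,v0,v3) [+-+] → (0.2374, 0, 0)–(0.2374, 0.172479, 0)  len=0.1725
  (v1,v3,v2) [++-] → (0.2374, 0.172479, 2.51165)–(0.2374, 0, 2.64123)  len=0.2157
  (v3,v0,v4) [+-+] → (0.2374, 0.172479, 0)–(0.2374, 0.73074, 0)  len=0.5583
  (v3,v4,v2) [++-] → (0.2374, 0.73074, 1.41395)–(0.2374, 0.172479, 2.51165)  len=1.2315
  (v4,v0,v5) [+--] → (0.2374, 0.73074, 0)–(0.2374, 1.3125, 0)  len=0.5818
  (v4,v5,v2) [+--] → (0.2374, 1.3125, 0)–(0.2374, 0.73074, 1.41395)  len=1.5290
  (v9,v0,v10) [--+] → (0.2374, -0.73074, 0)–(0.2374, -1.3125, 0)  len=0.5818
  (v9,v10,v2) [-+-] → (0.2374, -1.3125, 0)–(0.2374, -0.73074, 1.41395)  len=1.5290
  (v10,v0,v11) [+-+] → (0.2374, -0.73074, 0)–(0.2374, -0.172479, 0)  len=0.5583
  (v10,v11,v2) [++-] → (0.2374, -0.172479, 2.51165)–(0.2374, -0.73074, 1.41395)  len=1.2315
  (v11,v0,v1) [+-+] → (0.2374, -0.172479, 0)–(0.2374, 0, 0)  len=0.1725
  (v11,v1,v2) [++-] → (0.2374, 0, 2.64123)–(0.2374, -0.172479, 2.51165)  len=0.2157

Chained into 1 loop(s):
  loop 1: 12 segments, perimeter = 8.5774
Total perimeter = 8.577


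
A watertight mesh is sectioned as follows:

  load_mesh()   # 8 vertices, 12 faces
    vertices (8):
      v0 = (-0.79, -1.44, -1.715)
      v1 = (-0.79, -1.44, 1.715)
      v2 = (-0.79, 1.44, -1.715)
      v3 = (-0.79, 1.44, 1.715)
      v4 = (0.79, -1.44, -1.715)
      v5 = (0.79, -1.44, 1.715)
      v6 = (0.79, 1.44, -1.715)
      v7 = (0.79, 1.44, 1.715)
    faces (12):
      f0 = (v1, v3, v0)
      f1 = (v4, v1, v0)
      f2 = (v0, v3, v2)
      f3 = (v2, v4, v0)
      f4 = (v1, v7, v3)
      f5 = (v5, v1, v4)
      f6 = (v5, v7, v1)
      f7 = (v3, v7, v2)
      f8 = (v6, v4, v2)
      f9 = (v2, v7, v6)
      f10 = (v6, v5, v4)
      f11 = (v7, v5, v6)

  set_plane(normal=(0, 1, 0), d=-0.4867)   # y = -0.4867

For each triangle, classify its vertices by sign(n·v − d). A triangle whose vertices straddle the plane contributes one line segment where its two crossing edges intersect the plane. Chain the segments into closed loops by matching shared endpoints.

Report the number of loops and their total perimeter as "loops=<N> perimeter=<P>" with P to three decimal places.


Straddling triangles (8 of 12):
  (v1,v3,v0) [-+-] → (-0.79, -0.4867, 1.715)–(-0.79, -0.4867, -0.579646)  len=2.2946
  (v0,v3,v2) [-++] → (-0.79, -0.4867, -0.579646)–(-0.79, -0.4867, -1.715)  len=1.1354
  (v2,v4,v0) [+--] → (0.267009, -0.4867, -1.715)–(-0.79, -0.4867, -1.715)  len=1.0570
  (v1,v7,v3) [-++] → (-0.267009, -0.4867, 1.715)–(-0.79, -0.4867, 1.715)  len=0.5230
  (v5,v7,v1) [-+-] → (0.79, -0.4867, 1.715)–(-0.267009, -0.4867, 1.715)  len=1.0570
  (v6,v4,v2) [+-+] → (0.79, -0.4867, -1.715)–(0.267009, -0.4867, -1.715)  len=0.5230
  (v6,v5,v4) [+--] → (0.79, -0.4867, 0.579646)–(0.79, -0.4867, -1.715)  len=2.2946
  (v7,v5,v6) [+-+] → (0.79, -0.4867, 1.715)–(0.79, -0.4867, 0.579646)  len=1.1354

Chained into 1 loop(s):
  loop 1: 8 segments, perimeter = 10.0200
Total perimeter = 10.020

loops=1 perimeter=10.020


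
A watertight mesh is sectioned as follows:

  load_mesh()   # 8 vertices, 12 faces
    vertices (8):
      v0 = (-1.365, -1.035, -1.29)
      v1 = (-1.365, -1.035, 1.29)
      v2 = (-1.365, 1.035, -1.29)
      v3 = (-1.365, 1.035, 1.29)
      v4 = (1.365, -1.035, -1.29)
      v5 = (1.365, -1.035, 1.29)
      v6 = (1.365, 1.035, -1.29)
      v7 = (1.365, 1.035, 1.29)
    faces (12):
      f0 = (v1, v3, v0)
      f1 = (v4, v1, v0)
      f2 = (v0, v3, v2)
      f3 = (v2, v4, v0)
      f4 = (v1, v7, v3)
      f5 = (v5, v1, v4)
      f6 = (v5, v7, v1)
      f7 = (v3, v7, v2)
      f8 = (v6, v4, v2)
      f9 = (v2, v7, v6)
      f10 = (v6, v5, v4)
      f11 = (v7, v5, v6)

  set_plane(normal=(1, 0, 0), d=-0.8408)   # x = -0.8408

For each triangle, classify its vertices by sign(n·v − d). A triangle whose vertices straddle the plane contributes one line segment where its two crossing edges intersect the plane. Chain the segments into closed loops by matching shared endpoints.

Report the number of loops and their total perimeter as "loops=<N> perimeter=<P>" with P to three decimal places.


Straddling triangles (8 of 12):
  (v4,v1,v0) [+--] → (-0.8408, -1.035, 0.794602)–(-0.8408, -1.035, -1.29)  len=2.0846
  (v2,v4,v0) [-+-] → (-0.8408, 0.63753, -1.29)–(-0.8408, -1.035, -1.29)  len=1.6725
  (v1,v7,v3) [-+-] → (-0.8408, -0.63753, 1.29)–(-0.8408, 1.035, 1.29)  len=1.6725
  (v5,v1,v4) [+-+] → (-0.8408, -1.035, 1.29)–(-0.8408, -1.035, 0.794602)  len=0.4954
  (v5,v7,v1) [++-] → (-0.8408, -0.63753, 1.29)–(-0.8408, -1.035, 1.29)  len=0.3975
  (v3,v7,v2) [-+-] → (-0.8408, 1.035, 1.29)–(-0.8408, 1.035, -0.794602)  len=2.0846
  (v6,v4,v2) [++-] → (-0.8408, 0.63753, -1.29)–(-0.8408, 1.035, -1.29)  len=0.3975
  (v2,v7,v6) [-++] → (-0.8408, 1.035, -0.794602)–(-0.8408, 1.035, -1.29)  len=0.4954

Chained into 1 loop(s):
  loop 1: 8 segments, perimeter = 9.3000
Total perimeter = 9.300

loops=1 perimeter=9.300


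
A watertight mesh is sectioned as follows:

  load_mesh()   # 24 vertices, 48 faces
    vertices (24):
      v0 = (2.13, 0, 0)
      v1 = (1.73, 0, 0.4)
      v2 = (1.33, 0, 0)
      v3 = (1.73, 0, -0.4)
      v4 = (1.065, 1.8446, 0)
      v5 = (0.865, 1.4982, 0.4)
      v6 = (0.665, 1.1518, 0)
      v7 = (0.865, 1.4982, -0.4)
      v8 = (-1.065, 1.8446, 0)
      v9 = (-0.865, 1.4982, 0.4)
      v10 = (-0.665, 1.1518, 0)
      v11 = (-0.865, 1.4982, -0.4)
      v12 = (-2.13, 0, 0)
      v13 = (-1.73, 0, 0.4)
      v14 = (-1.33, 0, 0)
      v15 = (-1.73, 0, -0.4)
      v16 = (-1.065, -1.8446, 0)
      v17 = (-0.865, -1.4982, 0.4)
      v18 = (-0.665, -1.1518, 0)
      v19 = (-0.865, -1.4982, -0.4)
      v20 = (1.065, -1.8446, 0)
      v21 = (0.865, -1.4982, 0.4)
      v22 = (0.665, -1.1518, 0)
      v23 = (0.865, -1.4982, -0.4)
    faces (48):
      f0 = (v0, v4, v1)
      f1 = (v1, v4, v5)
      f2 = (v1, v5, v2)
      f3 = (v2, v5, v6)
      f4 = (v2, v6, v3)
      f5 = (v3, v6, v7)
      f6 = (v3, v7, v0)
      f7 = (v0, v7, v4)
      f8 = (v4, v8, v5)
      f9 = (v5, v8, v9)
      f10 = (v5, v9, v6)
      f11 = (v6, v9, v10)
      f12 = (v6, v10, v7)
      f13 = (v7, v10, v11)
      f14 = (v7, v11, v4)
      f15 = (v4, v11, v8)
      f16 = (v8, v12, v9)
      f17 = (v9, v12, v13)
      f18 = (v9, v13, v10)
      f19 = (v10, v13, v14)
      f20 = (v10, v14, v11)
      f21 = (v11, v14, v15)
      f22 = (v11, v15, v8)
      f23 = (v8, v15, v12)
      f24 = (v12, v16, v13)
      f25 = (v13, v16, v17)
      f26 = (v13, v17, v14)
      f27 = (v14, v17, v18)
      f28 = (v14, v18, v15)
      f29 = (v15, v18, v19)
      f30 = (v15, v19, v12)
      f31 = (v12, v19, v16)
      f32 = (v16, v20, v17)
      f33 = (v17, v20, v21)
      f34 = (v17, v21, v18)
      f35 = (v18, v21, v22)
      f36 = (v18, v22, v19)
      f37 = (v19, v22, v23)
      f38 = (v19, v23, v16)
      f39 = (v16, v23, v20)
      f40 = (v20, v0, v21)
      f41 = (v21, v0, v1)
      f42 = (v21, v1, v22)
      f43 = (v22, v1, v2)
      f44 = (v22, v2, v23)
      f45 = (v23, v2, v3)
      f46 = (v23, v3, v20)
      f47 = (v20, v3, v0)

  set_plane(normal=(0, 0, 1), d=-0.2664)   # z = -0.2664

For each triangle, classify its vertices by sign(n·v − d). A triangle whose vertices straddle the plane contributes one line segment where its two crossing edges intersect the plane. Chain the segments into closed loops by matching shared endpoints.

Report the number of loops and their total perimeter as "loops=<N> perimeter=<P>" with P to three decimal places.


loops=2 perimeter=20.760

Straddling triangles (24 of 48):
  (v2,v6,v3) [++-] → (1.37429, 0.384701, -0.2664)–(1.5964, 0, -0.2664)  len=0.4442
  (v3,v6,v7) [-+-] → (1.37429, 0.384701, -0.2664)–(0.7982, 1.3825, -0.2664)  len=1.1522
  (v3,v7,v0) [--+] → (1.28751, 0.997801, -0.2664)–(1.8636, 0, -0.2664)  len=1.1522
  (v0,v7,v4) [+-+] → (1.28751, 0.997801, -0.2664)–(0.9318, 1.6139, -0.2664)  len=0.7114
  (v6,v10,v7) [++-] → (0.35398, 1.3825, -0.2664)–(0.7982, 1.3825, -0.2664)  len=0.4442
  (v7,v10,v11) [-+-] → (0.35398, 1.3825, -0.2664)–(-0.7982, 1.3825, -0.2664)  len=1.1522
  (v7,v11,v4) [--+] → (-0.22038, 1.6139, -0.2664)–(0.9318, 1.6139, -0.2664)  len=1.1522
  (v4,v11,v8) [+-+] → (-0.22038, 1.6139, -0.2664)–(-0.9318, 1.6139, -0.2664)  len=0.7114
  (v10,v14,v11) [++-] → (-1.02031, 0.997801, -0.2664)–(-0.7982, 1.3825, -0.2664)  len=0.4442
  (v11,v14,v15) [-+-] → (-1.02031, 0.997801, -0.2664)–(-1.5964, 0, -0.2664)  len=1.1522
  (v11,v15,v8) [--+] → (-1.50789, 0.616096, -0.2664)–(-0.9318, 1.6139, -0.2664)  len=1.1522
  (v8,v15,v12) [+-+] → (-1.50789, 0.616096, -0.2664)–(-1.8636, 0, -0.2664)  len=0.7114
  (v14,v18,v15) [++-] → (-1.37429, -0.384701, -0.2664)–(-1.5964, 0, -0.2664)  len=0.4442
  (v15,v18,v19) [-+-] → (-1.37429, -0.384701, -0.2664)–(-0.7982, -1.3825, -0.2664)  len=1.1522
  (v15,v19,v12) [--+] → (-1.28751, -0.997801, -0.2664)–(-1.8636, 0, -0.2664)  len=1.1522
  (v12,v19,v16) [+-+] → (-1.28751, -0.997801, -0.2664)–(-0.9318, -1.6139, -0.2664)  len=0.7114
  (v18,v22,v19) [++-] → (-0.35398, -1.3825, -0.2664)–(-0.7982, -1.3825, -0.2664)  len=0.4442
  (v19,v22,v23) [-+-] → (-0.35398, -1.3825, -0.2664)–(0.7982, -1.3825, -0.2664)  len=1.1522
  (v19,v23,v16) [--+] → (0.22038, -1.6139, -0.2664)–(-0.9318, -1.6139, -0.2664)  len=1.1522
  (v16,v23,v20) [+-+] → (0.22038, -1.6139, -0.2664)–(0.9318, -1.6139, -0.2664)  len=0.7114
  (v22,v2,v23) [++-] → (1.02031, -0.997801, -0.2664)–(0.7982, -1.3825, -0.2664)  len=0.4442
  (v23,v2,v3) [-+-] → (1.02031, -0.997801, -0.2664)–(1.5964, 0, -0.2664)  len=1.1522
  (v23,v3,v20) [--+] → (1.50789, -0.616096, -0.2664)–(0.9318, -1.6139, -0.2664)  len=1.1522
  (v20,v3,v0) [+-+] → (1.50789, -0.616096, -0.2664)–(1.8636, 0, -0.2664)  len=0.7114

Chained into 2 loop(s):
  loop 1: 12 segments, perimeter = 9.5783
  loop 2: 12 segments, perimeter = 11.1815
Total perimeter = 20.760


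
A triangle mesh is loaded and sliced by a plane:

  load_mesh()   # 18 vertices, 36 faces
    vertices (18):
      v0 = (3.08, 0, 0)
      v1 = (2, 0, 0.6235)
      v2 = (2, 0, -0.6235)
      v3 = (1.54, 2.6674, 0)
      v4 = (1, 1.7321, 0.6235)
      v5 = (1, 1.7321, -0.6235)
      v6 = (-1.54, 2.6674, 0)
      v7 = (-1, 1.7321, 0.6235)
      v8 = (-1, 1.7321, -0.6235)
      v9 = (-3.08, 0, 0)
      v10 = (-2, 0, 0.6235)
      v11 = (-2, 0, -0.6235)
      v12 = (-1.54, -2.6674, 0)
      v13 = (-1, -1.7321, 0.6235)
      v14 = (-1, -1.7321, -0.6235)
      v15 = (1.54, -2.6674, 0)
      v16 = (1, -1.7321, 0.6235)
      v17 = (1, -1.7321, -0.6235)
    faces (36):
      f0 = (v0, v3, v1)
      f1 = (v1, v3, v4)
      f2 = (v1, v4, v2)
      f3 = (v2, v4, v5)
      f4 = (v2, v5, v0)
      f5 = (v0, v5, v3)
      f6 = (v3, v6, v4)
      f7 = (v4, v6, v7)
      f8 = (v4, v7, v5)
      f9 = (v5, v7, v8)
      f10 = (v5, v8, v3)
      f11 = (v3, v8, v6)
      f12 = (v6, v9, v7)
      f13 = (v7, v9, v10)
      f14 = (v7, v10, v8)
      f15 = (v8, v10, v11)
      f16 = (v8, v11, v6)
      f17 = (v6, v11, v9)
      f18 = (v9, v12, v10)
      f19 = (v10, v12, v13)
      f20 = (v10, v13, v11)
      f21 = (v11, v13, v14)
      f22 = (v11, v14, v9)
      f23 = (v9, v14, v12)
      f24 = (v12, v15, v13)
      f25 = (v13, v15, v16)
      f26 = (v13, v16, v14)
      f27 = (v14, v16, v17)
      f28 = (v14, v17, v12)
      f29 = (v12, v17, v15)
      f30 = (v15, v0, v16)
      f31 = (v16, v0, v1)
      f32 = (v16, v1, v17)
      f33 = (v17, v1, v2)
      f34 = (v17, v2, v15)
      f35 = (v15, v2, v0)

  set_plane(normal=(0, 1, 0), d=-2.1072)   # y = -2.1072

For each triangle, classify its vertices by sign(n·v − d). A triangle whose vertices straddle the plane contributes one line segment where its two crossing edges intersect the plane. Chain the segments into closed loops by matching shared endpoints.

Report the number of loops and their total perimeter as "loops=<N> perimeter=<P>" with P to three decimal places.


loops=1 perimeter=7.854

Straddling triangles (10 of 36):
  (v9,v12,v10) [+-+] → (-1.86343, -2.1072, 0)–(-1.63661, -2.1072, 0.130946)  len=0.2619
  (v10,v12,v13) [+-+] → (-1.63661, -2.1072, 0.130946)–(-1.21657, -2.1072, 0.373447)  len=0.4850
  (v9,v14,v12) [++-] → (-1.21657, -2.1072, -0.373447)–(-1.86343, -2.1072, 0)  len=0.7469
  (v12,v15,v13) [--+] → (0.0186614, -2.1072, 0.373447)–(-1.21657, -2.1072, 0.373447)  len=1.2352
  (v13,v15,v16) [+-+] → (0.0186614, -2.1072, 0.373447)–(1.21657, -2.1072, 0.373447)  len=1.1979
  (v14,v17,v12) [++-] → (-0.0186614, -2.1072, -0.373447)–(-1.21657, -2.1072, -0.373447)  len=1.1979
  (v12,v17,v15) [-+-] → (-0.0186614, -2.1072, -0.373447)–(1.21657, -2.1072, -0.373447)  len=1.2352
  (v15,v0,v16) [-++] → (1.86343, -2.1072, 0)–(1.21657, -2.1072, 0.373447)  len=0.7469
  (v17,v2,v15) [++-] → (1.63661, -2.1072, -0.130946)–(1.21657, -2.1072, -0.373447)  len=0.4850
  (v15,v2,v0) [-++] → (1.63661, -2.1072, -0.130946)–(1.86343, -2.1072, 0)  len=0.2619

Chained into 1 loop(s):
  loop 1: 10 segments, perimeter = 7.8539
Total perimeter = 7.854


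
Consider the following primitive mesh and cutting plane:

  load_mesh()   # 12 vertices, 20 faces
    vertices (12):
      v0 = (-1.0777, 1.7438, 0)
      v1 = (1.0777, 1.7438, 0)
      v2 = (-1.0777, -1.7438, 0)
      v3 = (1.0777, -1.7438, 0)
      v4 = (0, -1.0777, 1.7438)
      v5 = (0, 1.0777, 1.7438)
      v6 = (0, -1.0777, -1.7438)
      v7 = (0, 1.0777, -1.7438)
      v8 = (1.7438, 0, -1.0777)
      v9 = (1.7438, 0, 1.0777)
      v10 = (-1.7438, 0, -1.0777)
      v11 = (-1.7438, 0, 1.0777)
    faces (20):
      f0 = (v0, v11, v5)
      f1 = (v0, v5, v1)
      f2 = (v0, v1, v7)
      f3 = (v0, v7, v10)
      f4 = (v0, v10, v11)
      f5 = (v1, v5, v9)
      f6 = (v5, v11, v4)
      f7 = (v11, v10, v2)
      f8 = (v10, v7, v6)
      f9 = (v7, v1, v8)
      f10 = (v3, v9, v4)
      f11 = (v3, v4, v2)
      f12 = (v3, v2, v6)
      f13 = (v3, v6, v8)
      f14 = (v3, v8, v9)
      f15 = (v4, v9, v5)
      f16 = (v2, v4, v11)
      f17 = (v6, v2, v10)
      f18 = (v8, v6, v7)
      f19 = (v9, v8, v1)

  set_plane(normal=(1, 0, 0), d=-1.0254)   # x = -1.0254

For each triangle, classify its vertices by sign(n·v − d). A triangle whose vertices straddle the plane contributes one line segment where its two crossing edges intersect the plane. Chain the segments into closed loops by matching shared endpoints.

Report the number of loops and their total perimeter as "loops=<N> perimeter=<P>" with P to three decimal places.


Straddling triangles (10 of 20):
  (v0,v11,v5) [--+] → (-1.0254, 0.443984, 1.35212)–(-1.0254, 1.71147, 0.0846254)  len=1.7925
  (v0,v5,v1) [-++] → (-1.0254, 1.71147, 0.0846254)–(-1.0254, 1.7438, 0)  len=0.0906
  (v0,v1,v7) [-++] → (-1.0254, 1.7438, 0)–(-1.0254, 1.71147, -0.0846254)  len=0.0906
  (v0,v7,v10) [-+-] → (-1.0254, 1.71147, -0.0846254)–(-1.0254, 0.443984, -1.35212)  len=1.7925
  (v5,v11,v4) [+-+] → (-1.0254, 0.443984, 1.35212)–(-1.0254, -0.443984, 1.35212)  len=0.8880
  (v10,v7,v6) [-++] → (-1.0254, 0.443984, -1.35212)–(-1.0254, -0.443984, -1.35212)  len=0.8880
  (v3,v4,v2) [++-] → (-1.0254, -1.71147, 0.0846254)–(-1.0254, -1.7438, 0)  len=0.0906
  (v3,v2,v6) [+-+] → (-1.0254, -1.7438, 0)–(-1.0254, -1.71147, -0.0846254)  len=0.0906
  (v2,v4,v11) [-+-] → (-1.0254, -1.71147, 0.0846254)–(-1.0254, -0.443984, 1.35212)  len=1.7925
  (v6,v2,v10) [+--] → (-1.0254, -1.71147, -0.0846254)–(-1.0254, -0.443984, -1.35212)  len=1.7925

Chained into 1 loop(s):
  loop 1: 10 segments, perimeter = 9.3083
Total perimeter = 9.308

loops=1 perimeter=9.308


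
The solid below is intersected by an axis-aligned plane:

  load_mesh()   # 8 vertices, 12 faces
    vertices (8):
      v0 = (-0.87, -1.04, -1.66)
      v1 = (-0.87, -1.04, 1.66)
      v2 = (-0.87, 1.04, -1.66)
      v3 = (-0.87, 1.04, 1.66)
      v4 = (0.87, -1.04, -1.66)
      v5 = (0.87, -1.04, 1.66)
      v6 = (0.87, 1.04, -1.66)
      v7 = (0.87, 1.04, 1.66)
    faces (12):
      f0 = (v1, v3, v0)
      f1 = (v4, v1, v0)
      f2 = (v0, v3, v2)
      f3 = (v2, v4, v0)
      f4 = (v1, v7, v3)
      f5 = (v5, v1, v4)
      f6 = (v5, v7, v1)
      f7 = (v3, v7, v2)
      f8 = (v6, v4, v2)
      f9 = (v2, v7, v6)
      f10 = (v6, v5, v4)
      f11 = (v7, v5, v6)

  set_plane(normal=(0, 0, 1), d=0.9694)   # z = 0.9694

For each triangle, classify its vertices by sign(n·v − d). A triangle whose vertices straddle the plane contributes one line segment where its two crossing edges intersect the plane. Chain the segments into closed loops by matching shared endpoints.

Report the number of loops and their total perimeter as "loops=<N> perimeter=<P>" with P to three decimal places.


loops=1 perimeter=7.640

Straddling triangles (8 of 12):
  (v1,v3,v0) [++-] → (-0.87, 0.607335, 0.9694)–(-0.87, -1.04, 0.9694)  len=1.6473
  (v4,v1,v0) [-+-] → (-0.508059, -1.04, 0.9694)–(-0.87, -1.04, 0.9694)  len=0.3619
  (v0,v3,v2) [-+-] → (-0.87, 0.607335, 0.9694)–(-0.87, 1.04, 0.9694)  len=0.4327
  (v5,v1,v4) [++-] → (-0.508059, -1.04, 0.9694)–(0.87, -1.04, 0.9694)  len=1.3781
  (v3,v7,v2) [++-] → (0.508059, 1.04, 0.9694)–(-0.87, 1.04, 0.9694)  len=1.3781
  (v2,v7,v6) [-+-] → (0.508059, 1.04, 0.9694)–(0.87, 1.04, 0.9694)  len=0.3619
  (v6,v5,v4) [-+-] → (0.87, -0.607335, 0.9694)–(0.87, -1.04, 0.9694)  len=0.4327
  (v7,v5,v6) [++-] → (0.87, -0.607335, 0.9694)–(0.87, 1.04, 0.9694)  len=1.6473

Chained into 1 loop(s):
  loop 1: 8 segments, perimeter = 7.6400
Total perimeter = 7.640


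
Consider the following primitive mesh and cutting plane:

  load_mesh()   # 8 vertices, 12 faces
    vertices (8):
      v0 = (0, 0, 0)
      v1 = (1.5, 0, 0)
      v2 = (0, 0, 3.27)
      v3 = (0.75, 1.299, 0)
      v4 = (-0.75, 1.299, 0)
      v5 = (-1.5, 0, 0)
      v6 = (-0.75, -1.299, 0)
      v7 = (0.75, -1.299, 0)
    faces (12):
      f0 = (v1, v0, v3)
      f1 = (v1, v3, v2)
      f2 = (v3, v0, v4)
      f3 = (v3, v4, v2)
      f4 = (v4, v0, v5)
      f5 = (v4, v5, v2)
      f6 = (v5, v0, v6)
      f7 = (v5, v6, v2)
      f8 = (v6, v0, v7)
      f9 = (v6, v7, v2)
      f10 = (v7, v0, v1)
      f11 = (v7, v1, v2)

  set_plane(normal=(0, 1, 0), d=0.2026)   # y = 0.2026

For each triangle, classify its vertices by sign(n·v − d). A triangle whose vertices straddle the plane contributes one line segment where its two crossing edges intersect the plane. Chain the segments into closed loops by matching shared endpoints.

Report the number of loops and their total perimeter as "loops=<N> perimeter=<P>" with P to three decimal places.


loops=1 perimeter=9.073

Straddling triangles (6 of 12):
  (v1,v0,v3) [--+] → (0.116975, 0.2026, 0)–(1.38303, 0.2026, 0)  len=1.2661
  (v1,v3,v2) [-+-] → (1.38303, 0.2026, 0)–(0.116975, 0.2026, 2.75999)  len=3.0365
  (v3,v0,v4) [+-+] → (0.116975, 0.2026, 0)–(-0.116975, 0.2026, 0)  len=0.2339
  (v3,v4,v2) [++-] → (-0.116975, 0.2026, 2.75999)–(0.116975, 0.2026, 2.75999)  len=0.2339
  (v4,v0,v5) [+--] → (-0.116975, 0.2026, 0)–(-1.38303, 0.2026, 0)  len=1.2661
  (v4,v5,v2) [+--] → (-1.38303, 0.2026, 0)–(-0.116975, 0.2026, 2.75999)  len=3.0365

Chained into 1 loop(s):
  loop 1: 6 segments, perimeter = 9.0730
Total perimeter = 9.073


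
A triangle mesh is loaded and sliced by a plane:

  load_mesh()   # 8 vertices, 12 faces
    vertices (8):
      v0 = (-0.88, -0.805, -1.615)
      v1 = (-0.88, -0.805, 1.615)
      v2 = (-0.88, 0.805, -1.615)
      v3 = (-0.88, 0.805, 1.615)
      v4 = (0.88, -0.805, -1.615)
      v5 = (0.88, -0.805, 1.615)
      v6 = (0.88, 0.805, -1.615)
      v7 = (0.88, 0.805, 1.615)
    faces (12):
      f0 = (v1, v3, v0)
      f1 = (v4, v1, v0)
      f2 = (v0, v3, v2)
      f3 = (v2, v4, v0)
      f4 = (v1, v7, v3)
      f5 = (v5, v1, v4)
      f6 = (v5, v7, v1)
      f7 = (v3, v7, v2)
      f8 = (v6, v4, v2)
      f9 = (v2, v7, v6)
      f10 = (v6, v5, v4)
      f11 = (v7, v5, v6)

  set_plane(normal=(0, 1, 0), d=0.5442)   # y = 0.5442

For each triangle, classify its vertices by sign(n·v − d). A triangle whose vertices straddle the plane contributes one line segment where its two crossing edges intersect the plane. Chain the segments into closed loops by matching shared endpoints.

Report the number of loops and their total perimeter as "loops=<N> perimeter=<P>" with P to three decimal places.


loops=1 perimeter=9.980

Straddling triangles (8 of 12):
  (v1,v3,v0) [-+-] → (-0.88, 0.5442, 1.615)–(-0.88, 0.5442, 1.09178)  len=0.5232
  (v0,v3,v2) [-++] → (-0.88, 0.5442, 1.09178)–(-0.88, 0.5442, -1.615)  len=2.7068
  (v2,v4,v0) [+--] → (-0.594902, 0.5442, -1.615)–(-0.88, 0.5442, -1.615)  len=0.2851
  (v1,v7,v3) [-++] → (0.594902, 0.5442, 1.615)–(-0.88, 0.5442, 1.615)  len=1.4749
  (v5,v7,v1) [-+-] → (0.88, 0.5442, 1.615)–(0.594902, 0.5442, 1.615)  len=0.2851
  (v6,v4,v2) [+-+] → (0.88, 0.5442, -1.615)–(-0.594902, 0.5442, -1.615)  len=1.4749
  (v6,v5,v4) [+--] → (0.88, 0.5442, -1.09178)–(0.88, 0.5442, -1.615)  len=0.5232
  (v7,v5,v6) [+-+] → (0.88, 0.5442, 1.615)–(0.88, 0.5442, -1.09178)  len=2.7068

Chained into 1 loop(s):
  loop 1: 8 segments, perimeter = 9.9800
Total perimeter = 9.980


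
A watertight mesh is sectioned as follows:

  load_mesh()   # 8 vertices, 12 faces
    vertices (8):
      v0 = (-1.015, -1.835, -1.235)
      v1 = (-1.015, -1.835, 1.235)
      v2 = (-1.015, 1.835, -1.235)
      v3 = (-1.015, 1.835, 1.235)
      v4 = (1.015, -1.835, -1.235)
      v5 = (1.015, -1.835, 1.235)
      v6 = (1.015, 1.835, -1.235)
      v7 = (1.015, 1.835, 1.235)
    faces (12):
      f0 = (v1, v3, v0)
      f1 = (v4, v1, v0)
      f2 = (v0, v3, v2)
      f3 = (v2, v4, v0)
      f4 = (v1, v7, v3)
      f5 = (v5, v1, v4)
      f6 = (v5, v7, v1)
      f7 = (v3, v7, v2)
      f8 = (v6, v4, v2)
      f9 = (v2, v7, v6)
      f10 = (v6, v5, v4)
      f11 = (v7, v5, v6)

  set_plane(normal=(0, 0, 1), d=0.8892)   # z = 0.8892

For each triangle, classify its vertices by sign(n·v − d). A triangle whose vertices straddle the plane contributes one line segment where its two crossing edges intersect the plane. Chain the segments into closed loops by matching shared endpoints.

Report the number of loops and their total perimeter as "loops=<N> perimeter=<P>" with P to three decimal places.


Straddling triangles (8 of 12):
  (v1,v3,v0) [++-] → (-1.015, 1.3212, 0.8892)–(-1.015, -1.835, 0.8892)  len=3.1562
  (v4,v1,v0) [-+-] → (-0.7308, -1.835, 0.8892)–(-1.015, -1.835, 0.8892)  len=0.2842
  (v0,v3,v2) [-+-] → (-1.015, 1.3212, 0.8892)–(-1.015, 1.835, 0.8892)  len=0.5138
  (v5,v1,v4) [++-] → (-0.7308, -1.835, 0.8892)–(1.015, -1.835, 0.8892)  len=1.7458
  (v3,v7,v2) [++-] → (0.7308, 1.835, 0.8892)–(-1.015, 1.835, 0.8892)  len=1.7458
  (v2,v7,v6) [-+-] → (0.7308, 1.835, 0.8892)–(1.015, 1.835, 0.8892)  len=0.2842
  (v6,v5,v4) [-+-] → (1.015, -1.3212, 0.8892)–(1.015, -1.835, 0.8892)  len=0.5138
  (v7,v5,v6) [++-] → (1.015, -1.3212, 0.8892)–(1.015, 1.835, 0.8892)  len=3.1562

Chained into 1 loop(s):
  loop 1: 8 segments, perimeter = 11.4000
Total perimeter = 11.400

loops=1 perimeter=11.400


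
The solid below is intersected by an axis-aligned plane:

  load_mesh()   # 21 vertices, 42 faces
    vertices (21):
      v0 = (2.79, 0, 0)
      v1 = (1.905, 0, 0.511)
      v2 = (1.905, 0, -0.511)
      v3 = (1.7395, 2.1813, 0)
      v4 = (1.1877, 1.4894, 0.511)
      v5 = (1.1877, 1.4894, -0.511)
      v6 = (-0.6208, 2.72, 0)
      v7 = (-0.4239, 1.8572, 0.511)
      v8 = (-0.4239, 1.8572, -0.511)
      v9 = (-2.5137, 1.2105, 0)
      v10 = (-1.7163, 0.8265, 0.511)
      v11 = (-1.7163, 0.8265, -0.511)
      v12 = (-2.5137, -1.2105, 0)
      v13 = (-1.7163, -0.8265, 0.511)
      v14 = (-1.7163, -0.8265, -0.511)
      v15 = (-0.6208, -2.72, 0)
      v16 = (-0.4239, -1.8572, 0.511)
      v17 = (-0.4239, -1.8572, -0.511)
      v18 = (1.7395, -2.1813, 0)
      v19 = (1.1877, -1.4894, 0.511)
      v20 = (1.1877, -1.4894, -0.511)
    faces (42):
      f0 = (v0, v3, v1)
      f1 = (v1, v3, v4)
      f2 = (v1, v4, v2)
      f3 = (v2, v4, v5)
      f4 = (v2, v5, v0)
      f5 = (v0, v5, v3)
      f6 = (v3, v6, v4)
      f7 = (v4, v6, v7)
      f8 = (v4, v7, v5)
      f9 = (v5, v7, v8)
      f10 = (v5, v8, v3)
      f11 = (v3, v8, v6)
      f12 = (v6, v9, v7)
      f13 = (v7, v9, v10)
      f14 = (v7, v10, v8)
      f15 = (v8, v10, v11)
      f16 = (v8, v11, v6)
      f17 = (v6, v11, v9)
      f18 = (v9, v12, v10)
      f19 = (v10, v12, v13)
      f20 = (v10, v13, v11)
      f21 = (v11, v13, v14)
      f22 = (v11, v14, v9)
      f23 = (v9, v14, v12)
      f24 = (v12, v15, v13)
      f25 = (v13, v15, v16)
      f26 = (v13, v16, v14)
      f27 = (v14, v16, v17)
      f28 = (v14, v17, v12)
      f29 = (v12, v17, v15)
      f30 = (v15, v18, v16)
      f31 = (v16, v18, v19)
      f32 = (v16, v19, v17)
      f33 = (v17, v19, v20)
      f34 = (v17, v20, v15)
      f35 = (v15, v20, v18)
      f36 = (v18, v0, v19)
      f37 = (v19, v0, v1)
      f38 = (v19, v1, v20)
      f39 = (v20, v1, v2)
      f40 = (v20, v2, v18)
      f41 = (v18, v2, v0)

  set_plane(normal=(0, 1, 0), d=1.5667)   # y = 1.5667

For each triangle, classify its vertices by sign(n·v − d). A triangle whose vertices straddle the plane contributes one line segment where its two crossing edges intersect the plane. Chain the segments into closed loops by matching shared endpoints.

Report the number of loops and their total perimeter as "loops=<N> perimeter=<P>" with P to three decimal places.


loops=2 perimeter=7.423

Straddling triangles (14 of 42):
  (v0,v3,v1) [-+-] → (2.03549, 1.5667, 0)–(1.78613, 1.5667, 0.143979)  len=0.2879
  (v1,v3,v4) [-+-] → (1.78613, 1.5667, 0.143979)–(1.24935, 1.5667, 0.45391)  len=0.6198
  (v0,v5,v3) [--+] → (1.24935, 1.5667, -0.45391)–(2.03549, 1.5667, 0)  len=0.9078
  (v3,v6,v4) [++-] → (1.0741, 1.5667, 0.478902)–(1.24935, 1.5667, 0.45391)  len=0.1770
  (v4,v6,v7) [-++] → (1.0741, 1.5667, 0.478902)–(0.848992, 1.5667, 0.511)  len=0.2274
  (v4,v7,v5) [-+-] → (0.848992, 1.5667, 0.511)–(0.848992, 1.5667, -0.296208)  len=0.8072
  (v5,v7,v8) [-++] → (0.848992, 1.5667, -0.296208)–(0.848992, 1.5667, -0.511)  len=0.2148
  (v5,v8,v3) [-++] → (0.848992, 1.5667, -0.511)–(1.24935, 1.5667, -0.45391)  len=0.4044
  (v6,v9,v7) [+-+] → (-2.06703, 1.5667, 0)–(-1.36265, 1.5667, 0.281457)  len=0.7585
  (v7,v9,v10) [+--] → (-1.36265, 1.5667, 0.281457)–(-0.788159, 1.5667, 0.511)  len=0.6186
  (v7,v10,v8) [+-+] → (-0.788159, 1.5667, 0.511)–(-0.788159, 1.5667, -0.222952)  len=0.7340
  (v8,v10,v11) [+--] → (-0.788159, 1.5667, -0.222952)–(-0.788159, 1.5667, -0.511)  len=0.2880
  (v8,v11,v6) [+-+] → (-0.788159, 1.5667, -0.511)–(-1.28805, 1.5667, -0.311242)  len=0.5383
  (v6,v11,v9) [+--] → (-1.28805, 1.5667, -0.311242)–(-2.06703, 1.5667, 0)  len=0.8389

Chained into 2 loop(s):
  loop 1: 8 segments, perimeter = 3.6464
  loop 2: 6 segments, perimeter = 3.7764
Total perimeter = 7.423


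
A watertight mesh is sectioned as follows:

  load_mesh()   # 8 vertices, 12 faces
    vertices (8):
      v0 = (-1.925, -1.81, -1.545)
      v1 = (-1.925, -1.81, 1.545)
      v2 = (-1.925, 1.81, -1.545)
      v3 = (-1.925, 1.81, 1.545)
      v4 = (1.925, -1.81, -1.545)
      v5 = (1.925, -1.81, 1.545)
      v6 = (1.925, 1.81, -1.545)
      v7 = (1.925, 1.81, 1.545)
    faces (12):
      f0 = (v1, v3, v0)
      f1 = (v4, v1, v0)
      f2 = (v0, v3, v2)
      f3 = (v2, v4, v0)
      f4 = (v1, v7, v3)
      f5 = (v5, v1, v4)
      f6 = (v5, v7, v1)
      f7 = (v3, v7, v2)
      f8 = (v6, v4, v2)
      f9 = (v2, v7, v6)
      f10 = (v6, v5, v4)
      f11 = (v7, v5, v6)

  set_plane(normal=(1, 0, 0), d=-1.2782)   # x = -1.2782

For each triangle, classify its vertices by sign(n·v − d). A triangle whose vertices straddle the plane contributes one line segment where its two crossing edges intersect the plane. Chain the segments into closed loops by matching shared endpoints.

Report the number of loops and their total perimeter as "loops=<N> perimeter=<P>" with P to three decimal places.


loops=1 perimeter=13.420

Straddling triangles (8 of 12):
  (v4,v1,v0) [+--] → (-1.2782, -1.81, 1.02588)–(-1.2782, -1.81, -1.545)  len=2.5709
  (v2,v4,v0) [-+-] → (-1.2782, 1.20184, -1.545)–(-1.2782, -1.81, -1.545)  len=3.0118
  (v1,v7,v3) [-+-] → (-1.2782, -1.20184, 1.545)–(-1.2782, 1.81, 1.545)  len=3.0118
  (v5,v1,v4) [+-+] → (-1.2782, -1.81, 1.545)–(-1.2782, -1.81, 1.02588)  len=0.5191
  (v5,v7,v1) [++-] → (-1.2782, -1.20184, 1.545)–(-1.2782, -1.81, 1.545)  len=0.6082
  (v3,v7,v2) [-+-] → (-1.2782, 1.81, 1.545)–(-1.2782, 1.81, -1.02588)  len=2.5709
  (v6,v4,v2) [++-] → (-1.2782, 1.20184, -1.545)–(-1.2782, 1.81, -1.545)  len=0.6082
  (v2,v7,v6) [-++] → (-1.2782, 1.81, -1.02588)–(-1.2782, 1.81, -1.545)  len=0.5191

Chained into 1 loop(s):
  loop 1: 8 segments, perimeter = 13.4200
Total perimeter = 13.420


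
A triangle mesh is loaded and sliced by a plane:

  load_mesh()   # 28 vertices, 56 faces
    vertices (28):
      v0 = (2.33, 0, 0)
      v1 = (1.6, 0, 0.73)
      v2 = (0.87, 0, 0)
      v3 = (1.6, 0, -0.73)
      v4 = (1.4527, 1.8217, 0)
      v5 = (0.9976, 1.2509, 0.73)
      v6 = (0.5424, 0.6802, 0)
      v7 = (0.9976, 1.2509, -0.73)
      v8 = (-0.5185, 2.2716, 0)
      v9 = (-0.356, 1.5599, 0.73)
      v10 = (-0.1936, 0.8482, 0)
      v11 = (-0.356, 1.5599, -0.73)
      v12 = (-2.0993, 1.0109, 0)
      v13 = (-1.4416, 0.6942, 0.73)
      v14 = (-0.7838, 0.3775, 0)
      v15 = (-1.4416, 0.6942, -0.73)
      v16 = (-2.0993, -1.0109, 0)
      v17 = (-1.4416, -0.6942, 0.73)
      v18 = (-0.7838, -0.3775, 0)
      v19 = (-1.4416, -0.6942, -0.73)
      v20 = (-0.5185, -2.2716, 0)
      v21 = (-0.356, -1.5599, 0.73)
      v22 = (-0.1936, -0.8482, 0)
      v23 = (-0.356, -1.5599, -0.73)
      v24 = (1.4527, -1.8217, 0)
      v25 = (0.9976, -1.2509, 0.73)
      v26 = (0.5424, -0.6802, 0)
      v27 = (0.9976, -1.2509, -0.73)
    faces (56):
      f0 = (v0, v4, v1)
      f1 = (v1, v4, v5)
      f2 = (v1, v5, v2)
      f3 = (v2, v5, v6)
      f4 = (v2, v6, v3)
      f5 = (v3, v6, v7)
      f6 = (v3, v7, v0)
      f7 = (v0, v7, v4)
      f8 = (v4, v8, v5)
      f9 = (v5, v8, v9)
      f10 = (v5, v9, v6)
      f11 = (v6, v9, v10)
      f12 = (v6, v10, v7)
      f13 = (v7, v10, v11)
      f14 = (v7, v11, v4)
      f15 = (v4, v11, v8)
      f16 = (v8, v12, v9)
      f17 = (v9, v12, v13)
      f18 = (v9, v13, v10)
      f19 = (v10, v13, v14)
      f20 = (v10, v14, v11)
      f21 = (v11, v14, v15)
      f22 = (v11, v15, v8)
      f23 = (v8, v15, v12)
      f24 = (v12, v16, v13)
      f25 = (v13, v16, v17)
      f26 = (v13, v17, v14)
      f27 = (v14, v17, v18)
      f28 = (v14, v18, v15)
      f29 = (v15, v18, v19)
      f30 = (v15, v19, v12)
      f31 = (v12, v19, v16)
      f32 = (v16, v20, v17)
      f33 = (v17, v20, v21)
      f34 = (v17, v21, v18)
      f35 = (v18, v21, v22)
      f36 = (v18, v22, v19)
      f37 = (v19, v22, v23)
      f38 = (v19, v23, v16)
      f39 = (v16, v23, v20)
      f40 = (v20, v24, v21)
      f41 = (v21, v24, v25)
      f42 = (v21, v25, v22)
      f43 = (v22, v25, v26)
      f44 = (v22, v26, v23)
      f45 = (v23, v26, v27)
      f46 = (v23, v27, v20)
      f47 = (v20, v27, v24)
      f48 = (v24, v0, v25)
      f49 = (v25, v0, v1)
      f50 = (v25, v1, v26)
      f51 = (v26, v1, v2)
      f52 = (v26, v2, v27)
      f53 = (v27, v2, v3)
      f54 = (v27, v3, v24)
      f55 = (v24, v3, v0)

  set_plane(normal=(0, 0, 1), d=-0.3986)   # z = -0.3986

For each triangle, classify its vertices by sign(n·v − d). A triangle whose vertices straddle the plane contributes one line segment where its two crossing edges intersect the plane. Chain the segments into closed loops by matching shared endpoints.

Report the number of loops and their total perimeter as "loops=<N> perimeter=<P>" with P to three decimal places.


loops=2 perimeter=19.438

Straddling triangles (28 of 56):
  (v2,v6,v3) [++-] → (1.11988, 0.308792, -0.3986)–(1.2686, 0, -0.3986)  len=0.3427
  (v3,v6,v7) [-+-] → (1.11988, 0.308792, -0.3986)–(0.790952, 0.991818, -0.3986)  len=0.7581
  (v3,v7,v0) [--+] → (1.60247, 0.683026, -0.3986)–(1.9314, 0, -0.3986)  len=0.7581
  (v0,v7,v4) [+-+] → (1.60247, 0.683026, -0.3986)–(1.2042, 1.51003, -0.3986)  len=0.9179
  (v6,v10,v7) [++-] → (0.456828, 1.06809, -0.3986)–(0.790952, 0.991818, -0.3986)  len=0.3427
  (v7,v10,v11) [-+-] → (0.456828, 1.06809, -0.3986)–(-0.282275, 1.23681, -0.3986)  len=0.7581
  (v7,v11,v4) [--+] → (0.4651, 1.67875, -0.3986)–(1.2042, 1.51003, -0.3986)  len=0.7581
  (v4,v11,v8) [+-+] → (0.4651, 1.67875, -0.3986)–(-0.429771, 1.88299, -0.3986)  len=0.9179
  (v10,v14,v11) [++-] → (-0.550209, 1.02312, -0.3986)–(-0.282275, 1.23681, -0.3986)  len=0.3427
  (v11,v14,v15) [-+-] → (-0.550209, 1.02312, -0.3986)–(-1.14298, 0.550427, -0.3986)  len=0.7582
  (v11,v15,v8) [--+] → (-1.02254, 1.4103, -0.3986)–(-0.429771, 1.88299, -0.3986)  len=0.7582
  (v8,v15,v12) [+-+] → (-1.02254, 1.4103, -0.3986)–(-1.74018, 0.837973, -0.3986)  len=0.9179
  (v14,v18,v15) [++-] → (-1.14298, 0.207678, -0.3986)–(-1.14298, 0.550427, -0.3986)  len=0.3427
  (v15,v18,v19) [-+-] → (-1.14298, 0.207678, -0.3986)–(-1.14298, -0.550427, -0.3986)  len=0.7581
  (v15,v19,v12) [--+] → (-1.74018, 0.0798687, -0.3986)–(-1.74018, 0.837973, -0.3986)  len=0.7581
  (v12,v19,v16) [+-+] → (-1.74018, 0.0798687, -0.3986)–(-1.74018, -0.837973, -0.3986)  len=0.9178
  (v18,v22,v19) [++-] → (-0.875042, -0.764112, -0.3986)–(-1.14298, -0.550427, -0.3986)  len=0.3427
  (v19,v22,v23) [-+-] → (-0.875042, -0.764112, -0.3986)–(-0.282275, -1.23681, -0.3986)  len=0.7582
  (v19,v23,v16) [--+] → (-1.14741, -1.31067, -0.3986)–(-1.74018, -0.837973, -0.3986)  len=0.7582
  (v16,v23,v20) [+-+] → (-1.14741, -1.31067, -0.3986)–(-0.429771, -1.88299, -0.3986)  len=0.9179
  (v22,v26,v23) [++-] → (0.051849, -1.16054, -0.3986)–(-0.282275, -1.23681, -0.3986)  len=0.3427
  (v23,v26,v27) [-+-] → (0.051849, -1.16054, -0.3986)–(0.790952, -0.991818, -0.3986)  len=0.7581
  (v23,v27,v20) [--+] → (0.309332, -1.71427, -0.3986)–(-0.429771, -1.88299, -0.3986)  len=0.7581
  (v20,v27,v24) [+-+] → (0.309332, -1.71427, -0.3986)–(1.2042, -1.51003, -0.3986)  len=0.9179
  (v26,v2,v27) [++-] → (0.939673, -0.683026, -0.3986)–(0.790952, -0.991818, -0.3986)  len=0.3427
  (v27,v2,v3) [-+-] → (0.939673, -0.683026, -0.3986)–(1.2686, 0, -0.3986)  len=0.7581
  (v27,v3,v24) [--+] → (1.53313, -0.827002, -0.3986)–(1.2042, -1.51003, -0.3986)  len=0.7581
  (v24,v3,v0) [+-+] → (1.53313, -0.827002, -0.3986)–(1.9314, 0, -0.3986)  len=0.9179

Chained into 2 loop(s):
  loop 1: 14 segments, perimeter = 7.7060
  loop 2: 14 segments, perimeter = 11.7321
Total perimeter = 19.438


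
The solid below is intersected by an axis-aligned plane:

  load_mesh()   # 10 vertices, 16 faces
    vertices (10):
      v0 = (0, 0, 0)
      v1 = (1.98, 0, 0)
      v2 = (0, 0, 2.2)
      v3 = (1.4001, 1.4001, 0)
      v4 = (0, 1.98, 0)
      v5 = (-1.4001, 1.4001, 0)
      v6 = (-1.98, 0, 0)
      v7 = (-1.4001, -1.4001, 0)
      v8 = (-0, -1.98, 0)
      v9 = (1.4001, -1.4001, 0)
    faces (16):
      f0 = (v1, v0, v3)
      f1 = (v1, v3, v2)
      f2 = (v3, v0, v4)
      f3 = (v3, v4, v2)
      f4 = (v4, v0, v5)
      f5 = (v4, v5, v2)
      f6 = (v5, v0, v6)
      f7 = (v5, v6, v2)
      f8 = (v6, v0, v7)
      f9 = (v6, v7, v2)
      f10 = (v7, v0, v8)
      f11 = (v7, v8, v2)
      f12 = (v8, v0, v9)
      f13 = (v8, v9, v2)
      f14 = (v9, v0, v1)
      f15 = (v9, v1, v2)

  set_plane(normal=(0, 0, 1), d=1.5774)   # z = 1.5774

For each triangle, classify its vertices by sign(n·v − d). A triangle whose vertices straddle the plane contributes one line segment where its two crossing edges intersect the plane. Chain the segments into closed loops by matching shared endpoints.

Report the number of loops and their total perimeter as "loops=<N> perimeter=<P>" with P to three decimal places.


loops=1 perimeter=3.431

Straddling triangles (8 of 16):
  (v1,v3,v2) [--+] → (0.396228, 0.396228, 1.5774)–(0.56034, 0, 1.5774)  len=0.4289
  (v3,v4,v2) [--+] → (0, 0.56034, 1.5774)–(0.396228, 0.396228, 1.5774)  len=0.4289
  (v4,v5,v2) [--+] → (-0.396228, 0.396228, 1.5774)–(0, 0.56034, 1.5774)  len=0.4289
  (v5,v6,v2) [--+] → (-0.56034, 0, 1.5774)–(-0.396228, 0.396228, 1.5774)  len=0.4289
  (v6,v7,v2) [--+] → (-0.396228, -0.396228, 1.5774)–(-0.56034, 0, 1.5774)  len=0.4289
  (v7,v8,v2) [--+] → (0, -0.56034, 1.5774)–(-0.396228, -0.396228, 1.5774)  len=0.4289
  (v8,v9,v2) [--+] → (0.396228, -0.396228, 1.5774)–(0, -0.56034, 1.5774)  len=0.4289
  (v9,v1,v2) [--+] → (0.56034, 0, 1.5774)–(0.396228, -0.396228, 1.5774)  len=0.4289

Chained into 1 loop(s):
  loop 1: 8 segments, perimeter = 3.4310
Total perimeter = 3.431


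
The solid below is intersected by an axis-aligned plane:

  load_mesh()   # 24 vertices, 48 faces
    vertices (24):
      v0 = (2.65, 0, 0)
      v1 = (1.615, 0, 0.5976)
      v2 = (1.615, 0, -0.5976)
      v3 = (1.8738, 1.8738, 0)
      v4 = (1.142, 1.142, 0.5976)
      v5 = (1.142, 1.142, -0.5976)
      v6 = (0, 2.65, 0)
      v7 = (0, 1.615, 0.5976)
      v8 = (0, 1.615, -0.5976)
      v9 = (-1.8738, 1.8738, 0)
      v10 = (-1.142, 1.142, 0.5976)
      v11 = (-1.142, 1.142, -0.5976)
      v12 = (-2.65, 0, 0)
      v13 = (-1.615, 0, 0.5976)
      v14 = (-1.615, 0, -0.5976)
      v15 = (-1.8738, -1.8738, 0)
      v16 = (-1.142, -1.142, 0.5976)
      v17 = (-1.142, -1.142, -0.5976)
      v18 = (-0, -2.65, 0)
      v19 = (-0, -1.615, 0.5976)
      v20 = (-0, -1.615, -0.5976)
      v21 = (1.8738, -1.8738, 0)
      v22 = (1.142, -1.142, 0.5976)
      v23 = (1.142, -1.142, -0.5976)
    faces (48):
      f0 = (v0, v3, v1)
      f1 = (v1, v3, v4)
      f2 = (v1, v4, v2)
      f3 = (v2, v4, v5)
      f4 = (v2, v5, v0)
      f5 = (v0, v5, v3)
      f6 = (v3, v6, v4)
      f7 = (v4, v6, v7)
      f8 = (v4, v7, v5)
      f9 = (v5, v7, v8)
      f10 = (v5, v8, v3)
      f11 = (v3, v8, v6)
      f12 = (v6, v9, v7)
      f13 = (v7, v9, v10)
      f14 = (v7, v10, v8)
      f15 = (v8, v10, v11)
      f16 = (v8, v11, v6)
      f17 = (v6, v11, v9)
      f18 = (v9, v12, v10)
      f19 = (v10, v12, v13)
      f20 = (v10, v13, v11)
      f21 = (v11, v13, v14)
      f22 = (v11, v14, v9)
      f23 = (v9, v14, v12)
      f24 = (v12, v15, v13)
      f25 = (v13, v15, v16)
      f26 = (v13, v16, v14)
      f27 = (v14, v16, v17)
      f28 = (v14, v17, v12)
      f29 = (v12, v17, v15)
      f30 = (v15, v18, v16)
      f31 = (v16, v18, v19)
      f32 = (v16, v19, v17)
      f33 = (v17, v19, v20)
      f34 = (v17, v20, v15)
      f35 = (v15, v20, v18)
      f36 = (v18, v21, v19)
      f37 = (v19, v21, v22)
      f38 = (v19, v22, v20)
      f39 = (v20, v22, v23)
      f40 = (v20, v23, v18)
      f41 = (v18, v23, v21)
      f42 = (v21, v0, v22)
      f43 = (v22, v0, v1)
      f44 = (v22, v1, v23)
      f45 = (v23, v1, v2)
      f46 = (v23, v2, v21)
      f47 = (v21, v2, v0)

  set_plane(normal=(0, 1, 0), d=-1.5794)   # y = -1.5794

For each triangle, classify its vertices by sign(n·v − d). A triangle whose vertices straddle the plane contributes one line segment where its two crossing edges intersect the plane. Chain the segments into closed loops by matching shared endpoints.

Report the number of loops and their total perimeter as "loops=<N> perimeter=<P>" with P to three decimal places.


Straddling triangles (16 of 48):
  (v12,v15,v13) [+-+] → (-1.99575, -1.5794, 0)–(-1.83314, -1.5794, 0.0938913)  len=0.1878
  (v13,v15,v16) [+-+] → (-1.83314, -1.5794, 0.0938913)–(-1.5794, -1.5794, 0.240412)  len=0.2930
  (v12,v17,v15) [++-] → (-1.5794, -1.5794, -0.240412)–(-1.99575, -1.5794, 0)  len=0.4808
  (v15,v18,v16) [--+] → (-0.810759, -1.5794, 0.424264)–(-1.5794, -1.5794, 0.240412)  len=0.7903
  (v16,v18,v19) [+--] → (-0.810759, -1.5794, 0.424264)–(-0.0859518, -1.5794, 0.5976)  len=0.7452
  (v16,v19,v17) [+-+] → (-0.0859518, -1.5794, 0.5976)–(-0.0859518, -1.5794, 0.507644)  len=0.0900
  (v17,v19,v20) [+--] → (-0.0859518, -1.5794, 0.507644)–(-0.0859518, -1.5794, -0.5976)  len=1.1052
  (v17,v20,v15) [+--] → (-0.0859518, -1.5794, -0.5976)–(-1.5794, -1.5794, -0.240412)  len=1.5356
  (v19,v21,v22) [--+] → (1.5794, -1.5794, 0.240412)–(0.0859518, -1.5794, 0.5976)  len=1.5356
  (v19,v22,v20) [-+-] → (0.0859518, -1.5794, 0.5976)–(0.0859518, -1.5794, -0.507644)  len=1.1052
  (v20,v22,v23) [-++] → (0.0859518, -1.5794, -0.507644)–(0.0859518, -1.5794, -0.5976)  len=0.0900
  (v20,v23,v18) [-+-] → (0.0859518, -1.5794, -0.5976)–(0.810759, -1.5794, -0.424264)  len=0.7452
  (v18,v23,v21) [-+-] → (0.810759, -1.5794, -0.424264)–(1.5794, -1.5794, -0.240412)  len=0.7903
  (v21,v0,v22) [-++] → (1.99575, -1.5794, 0)–(1.5794, -1.5794, 0.240412)  len=0.4808
  (v23,v2,v21) [++-] → (1.83314, -1.5794, -0.0938913)–(1.5794, -1.5794, -0.240412)  len=0.2930
  (v21,v2,v0) [-++] → (1.83314, -1.5794, -0.0938913)–(1.99575, -1.5794, 0)  len=0.1878

Chained into 2 loop(s):
  loop 1: 8 segments, perimeter = 5.2279
  loop 2: 8 segments, perimeter = 5.2279
Total perimeter = 10.456

loops=2 perimeter=10.456
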